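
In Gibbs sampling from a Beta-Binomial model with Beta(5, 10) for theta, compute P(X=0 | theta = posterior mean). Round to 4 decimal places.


Posterior mean = alpha/(alpha+beta) = 5/15 = 0.3333
P(X=0|theta=mean) = 1 - theta = 0.6667

0.6667


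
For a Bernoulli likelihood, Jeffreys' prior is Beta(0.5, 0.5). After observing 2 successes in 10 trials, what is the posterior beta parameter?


Jeffreys' prior for Bernoulli is Beta(0.5, 0.5).
Posterior is Beta(0.5 + k, 0.5 + n - k).
Posterior beta = 0.5 + (n - k) = 0.5 + 8 = 8.5

8.5


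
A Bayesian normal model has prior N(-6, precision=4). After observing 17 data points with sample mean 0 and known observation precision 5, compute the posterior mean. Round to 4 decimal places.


Posterior mean = (prior_precision * prior_mean + n * data_precision * data_mean) / (prior_precision + n * data_precision)
Numerator = 4*-6 + 17*5*0 = -24
Denominator = 4 + 17*5 = 89
Posterior mean = -0.2697

-0.2697


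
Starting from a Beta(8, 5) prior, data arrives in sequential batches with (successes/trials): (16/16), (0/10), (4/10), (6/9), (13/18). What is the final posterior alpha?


In sequential Bayesian updating, we sum all successes.
Total successes = 39
Final alpha = 8 + 39 = 47

47


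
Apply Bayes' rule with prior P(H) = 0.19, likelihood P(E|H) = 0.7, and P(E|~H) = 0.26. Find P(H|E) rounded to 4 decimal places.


Step 1: Compute marginal P(E) = P(E|H)P(H) + P(E|~H)P(~H)
= 0.7*0.19 + 0.26*0.81 = 0.3436
Step 2: P(H|E) = P(E|H)P(H)/P(E) = 0.133/0.3436
= 0.3871

0.3871


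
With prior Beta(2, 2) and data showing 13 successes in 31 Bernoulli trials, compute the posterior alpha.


Conjugate update: alpha_posterior = alpha_prior + k
= 2 + 13 = 15

15


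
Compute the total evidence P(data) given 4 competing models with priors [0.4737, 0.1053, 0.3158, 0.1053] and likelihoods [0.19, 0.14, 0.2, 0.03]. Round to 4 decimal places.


Marginal likelihood = sum P(model_i) * P(data|model_i)
Model 1: 0.4737 * 0.19 = 0.09
Model 2: 0.1053 * 0.14 = 0.0147
Model 3: 0.3158 * 0.2 = 0.0632
Model 4: 0.1053 * 0.03 = 0.0032
Total = 0.1711

0.1711


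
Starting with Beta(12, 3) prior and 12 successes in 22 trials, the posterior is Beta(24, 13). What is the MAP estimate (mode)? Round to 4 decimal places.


The mode of Beta(a, b) when a > 1 and b > 1 is (a-1)/(a+b-2)
= (24 - 1) / (24 + 13 - 2)
= 23 / 35
= 0.6571

0.6571


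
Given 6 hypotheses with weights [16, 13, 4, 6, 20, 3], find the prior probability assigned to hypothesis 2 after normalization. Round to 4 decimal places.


To normalize, divide each weight by the sum of all weights.
Sum = 62
Prior(H2) = 13/62 = 0.2097

0.2097


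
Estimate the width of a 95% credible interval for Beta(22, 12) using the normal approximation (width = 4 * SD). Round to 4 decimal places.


For Beta(a,b): Var = ab/((a+b)^2(a+b+1))
Var = 0.0065, SD = 0.0808
Approximate 95% CI width = 4 * 0.0808 = 0.3231

0.3231


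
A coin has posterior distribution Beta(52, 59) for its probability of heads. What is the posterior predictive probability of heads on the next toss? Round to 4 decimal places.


Posterior predictive = E[theta] = alpha/(alpha+beta)
= 52/111
= 0.4685

0.4685


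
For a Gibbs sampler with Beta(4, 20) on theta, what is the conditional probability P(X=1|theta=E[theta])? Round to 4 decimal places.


E[theta] = 4/(4+20) = 0.1667
P(X=1|theta) = theta = 0.1667

0.1667


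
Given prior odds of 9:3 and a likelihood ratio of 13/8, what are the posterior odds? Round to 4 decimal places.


Posterior odds = prior odds * LR
Prior odds = 9/3 = 3.0
LR = 13/8 = 1.625
Posterior odds = 3.0 * 1.625 = 4.875

4.875


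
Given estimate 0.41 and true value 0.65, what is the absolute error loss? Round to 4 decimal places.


Absolute error = |estimate - true|
= |-0.24| = 0.24

0.24


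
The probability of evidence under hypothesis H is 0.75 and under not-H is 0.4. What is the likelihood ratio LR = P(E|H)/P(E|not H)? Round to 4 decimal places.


LR = 0.75 / 0.4
= 1.875

1.875


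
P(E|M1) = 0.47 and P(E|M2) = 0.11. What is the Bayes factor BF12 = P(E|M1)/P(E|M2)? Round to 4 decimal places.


Bayes factor BF12 = P(E|M1) / P(E|M2)
= 0.47 / 0.11
= 4.2727

4.2727


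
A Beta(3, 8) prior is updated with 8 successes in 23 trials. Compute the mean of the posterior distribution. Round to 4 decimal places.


After update: Beta(11, 23)
Mean = 11 / (11 + 23) = 11 / 34
= 0.3235

0.3235


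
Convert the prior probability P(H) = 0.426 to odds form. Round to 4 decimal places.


P(not H) = 1 - 0.426 = 0.574
Odds = 0.426 / 0.574 = 0.7422

0.7422


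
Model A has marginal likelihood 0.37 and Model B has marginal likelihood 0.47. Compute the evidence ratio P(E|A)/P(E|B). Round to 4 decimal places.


Evidence ratio = P(E|A) / P(E|B)
= 0.37 / 0.47
= 0.7872

0.7872


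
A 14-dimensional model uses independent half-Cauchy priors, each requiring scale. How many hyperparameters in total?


Per parameter: 1 (scale).
Total = 14 * 1 = 14

14


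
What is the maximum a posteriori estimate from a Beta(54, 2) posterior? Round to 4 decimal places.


The MAP estimate equals the mode of the distribution.
Mode of Beta(a,b) = (a-1)/(a+b-2)
= 53/54
= 0.9815

0.9815


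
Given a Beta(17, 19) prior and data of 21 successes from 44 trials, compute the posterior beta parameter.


Number of failures = 44 - 21 = 23
Posterior beta = 19 + 23 = 42

42


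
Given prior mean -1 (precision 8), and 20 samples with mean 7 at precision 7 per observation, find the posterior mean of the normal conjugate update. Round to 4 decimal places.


The posterior mean is a precision-weighted average of prior and data.
Post. prec. = 8 + 140 = 148
Post. mean = (-8 + 980)/148 = 972/148 = 6.5676

6.5676


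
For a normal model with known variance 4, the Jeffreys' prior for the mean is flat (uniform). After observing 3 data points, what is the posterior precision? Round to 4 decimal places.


Jeffreys' prior for normal mean (known variance) is flat.
Prior precision = 0.
Posterior precision = prior_prec + n/sigma^2 = 0 + 3/4
= 0.75

0.75


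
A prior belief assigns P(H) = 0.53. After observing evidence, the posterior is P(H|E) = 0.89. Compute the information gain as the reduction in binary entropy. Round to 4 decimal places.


H(prior) = -0.53*log2(0.53) - 0.47*log2(0.47)
= 0.9974
H(post) = -0.89*log2(0.89) - 0.11*log2(0.11)
= 0.4999
IG = 0.9974 - 0.4999 = 0.4975

0.4975


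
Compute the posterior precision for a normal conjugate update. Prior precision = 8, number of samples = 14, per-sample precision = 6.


tau_post = tau_0 + n * tau
= 8 + 14 * 6 = 92

92


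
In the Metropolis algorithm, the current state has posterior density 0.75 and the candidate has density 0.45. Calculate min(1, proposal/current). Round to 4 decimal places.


Ratio = 0.45/0.75 = 0.6
Acceptance probability = min(1, 0.6)
= 0.6

0.6


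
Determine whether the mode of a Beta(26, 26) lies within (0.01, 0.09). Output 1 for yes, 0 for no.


First find the mode: (a-1)/(a+b-2) = 0.5
Is 0.5 in (0.01, 0.09)? 0

0


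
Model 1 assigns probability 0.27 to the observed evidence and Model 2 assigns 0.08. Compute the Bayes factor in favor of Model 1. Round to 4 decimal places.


BF = P(data|M1) / P(data|M2)
= 0.27 / 0.08 = 3.375

3.375


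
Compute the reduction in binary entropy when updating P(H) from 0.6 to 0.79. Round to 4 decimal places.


H_before = -p*log2(p) - (1-p)*log2(1-p) for p=0.6: 0.971
H_after for p=0.79: 0.7415
Reduction = 0.971 - 0.7415 = 0.2295

0.2295


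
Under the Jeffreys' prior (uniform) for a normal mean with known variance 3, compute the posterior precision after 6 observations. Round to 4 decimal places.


Prior precision = 0 (flat prior).
Post. prec. = 0 + n/var = 6/3 = 2.0

2.0


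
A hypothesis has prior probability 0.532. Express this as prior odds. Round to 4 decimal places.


Odds = P(H) / P(not H) = 0.532 / 0.468
= 1.1368

1.1368


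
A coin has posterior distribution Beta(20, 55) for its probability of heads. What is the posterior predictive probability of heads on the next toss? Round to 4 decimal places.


Posterior predictive = E[theta] = alpha/(alpha+beta)
= 20/75
= 0.2667

0.2667


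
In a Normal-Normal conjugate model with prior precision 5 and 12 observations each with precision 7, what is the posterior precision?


Posterior precision = prior precision + n * observation precision
= 5 + 12 * 7
= 5 + 84 = 89

89


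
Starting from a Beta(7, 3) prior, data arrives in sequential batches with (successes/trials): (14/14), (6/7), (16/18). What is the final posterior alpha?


In sequential Bayesian updating, we sum all successes.
Total successes = 36
Final alpha = 7 + 36 = 43

43


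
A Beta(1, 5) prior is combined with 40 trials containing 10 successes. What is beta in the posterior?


In conjugate updating:
beta_posterior = beta_prior + (n - k)
= 5 + (40 - 10)
= 5 + 30 = 35

35


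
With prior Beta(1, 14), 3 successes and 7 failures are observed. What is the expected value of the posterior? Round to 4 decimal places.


Posterior = Beta(4, 21)
E[theta] = alpha/(alpha+beta)
= 4/25 = 0.16

0.16


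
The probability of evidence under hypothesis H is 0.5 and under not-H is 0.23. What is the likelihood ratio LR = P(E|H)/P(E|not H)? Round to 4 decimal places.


LR = 0.5 / 0.23
= 2.1739

2.1739


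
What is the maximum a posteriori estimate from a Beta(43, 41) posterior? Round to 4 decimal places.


The MAP estimate equals the mode of the distribution.
Mode of Beta(a,b) = (a-1)/(a+b-2)
= 42/82
= 0.5122

0.5122


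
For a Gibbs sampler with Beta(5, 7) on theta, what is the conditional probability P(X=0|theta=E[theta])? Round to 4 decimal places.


E[theta] = 5/(5+7) = 0.4167
P(X=0|theta) = 1 - theta = 0.5833

0.5833


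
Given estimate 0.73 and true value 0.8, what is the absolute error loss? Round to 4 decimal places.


Absolute error = |estimate - true|
= |-0.07| = 0.07

0.07


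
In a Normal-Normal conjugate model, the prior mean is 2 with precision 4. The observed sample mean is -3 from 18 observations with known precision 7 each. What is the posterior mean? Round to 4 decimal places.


Posterior precision = tau0 + n*tau = 4 + 18*7 = 130
Posterior mean = (tau0*mu0 + n*tau*xbar) / posterior_precision
= (4*2 + 18*7*-3) / 130
= -370 / 130 = -2.8462

-2.8462


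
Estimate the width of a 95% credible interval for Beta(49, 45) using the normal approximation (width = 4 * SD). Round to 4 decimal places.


For Beta(a,b): Var = ab/((a+b)^2(a+b+1))
Var = 0.0026, SD = 0.0513
Approximate 95% CI width = 4 * 0.0513 = 0.205

0.205


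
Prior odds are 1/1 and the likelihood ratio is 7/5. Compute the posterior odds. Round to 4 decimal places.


Posterior odds = prior odds * likelihood ratio
= (1/1) * (7/5)
= 7 / 5
= 1.4

1.4


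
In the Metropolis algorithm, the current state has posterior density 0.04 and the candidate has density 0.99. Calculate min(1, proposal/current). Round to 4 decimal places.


Ratio = 0.99/0.04 = 24.75
Acceptance probability = min(1, 24.75)
= 1.0

1.0


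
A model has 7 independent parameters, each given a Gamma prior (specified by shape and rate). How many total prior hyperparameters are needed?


Each Gamma prior needs 2 hyperparameters (shape and rate).
Total = 2 * 7 = 14

14


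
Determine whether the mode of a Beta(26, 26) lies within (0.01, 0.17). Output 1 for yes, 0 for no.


First find the mode: (a-1)/(a+b-2) = 0.5
Is 0.5 in (0.01, 0.17)? 0

0


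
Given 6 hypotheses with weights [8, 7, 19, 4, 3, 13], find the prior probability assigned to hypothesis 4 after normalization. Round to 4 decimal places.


To normalize, divide each weight by the sum of all weights.
Sum = 54
Prior(H4) = 4/54 = 0.0741

0.0741


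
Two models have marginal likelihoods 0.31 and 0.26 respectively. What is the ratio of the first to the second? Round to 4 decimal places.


Evidence ratio = 0.31 / 0.26
= 1.1923

1.1923


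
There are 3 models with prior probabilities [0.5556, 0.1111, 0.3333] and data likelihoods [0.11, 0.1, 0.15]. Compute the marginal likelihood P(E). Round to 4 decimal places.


P(E) = sum over models of P(M_i) * P(E|M_i)
= 0.5556*0.11 + 0.1111*0.1 + 0.3333*0.15
= 0.1222

0.1222


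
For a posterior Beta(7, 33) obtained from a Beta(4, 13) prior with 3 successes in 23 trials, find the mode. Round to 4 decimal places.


Mode = (alpha - 1) / (alpha + beta - 2)
= 6 / 38
= 0.1579

0.1579


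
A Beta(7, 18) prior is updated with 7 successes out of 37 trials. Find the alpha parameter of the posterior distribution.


In the Beta-Binomial conjugate update:
alpha_post = alpha_prior + successes
= 7 + 7
= 14

14


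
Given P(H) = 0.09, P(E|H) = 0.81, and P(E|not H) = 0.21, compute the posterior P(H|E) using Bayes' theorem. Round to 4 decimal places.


By Bayes' theorem: P(H|E) = P(E|H)*P(H) / P(E)
P(E) = P(E|H)*P(H) + P(E|not H)*P(not H)
P(E) = 0.81*0.09 + 0.21*0.91 = 0.264
P(H|E) = 0.81*0.09 / 0.264 = 0.2761

0.2761


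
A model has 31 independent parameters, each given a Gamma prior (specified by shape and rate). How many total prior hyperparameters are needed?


Each Gamma prior needs 2 hyperparameters (shape and rate).
Total = 2 * 31 = 62

62


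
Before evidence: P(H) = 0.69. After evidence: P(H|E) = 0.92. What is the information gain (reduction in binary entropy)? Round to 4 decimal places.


Prior entropy = 0.8932
Posterior entropy = 0.4022
Information gain = 0.8932 - 0.4022 = 0.491

0.491


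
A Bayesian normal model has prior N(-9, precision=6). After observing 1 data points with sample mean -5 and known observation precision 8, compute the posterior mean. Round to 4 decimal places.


Posterior mean = (prior_precision * prior_mean + n * data_precision * data_mean) / (prior_precision + n * data_precision)
Numerator = 6*-9 + 1*8*-5 = -94
Denominator = 6 + 1*8 = 14
Posterior mean = -6.7143

-6.7143


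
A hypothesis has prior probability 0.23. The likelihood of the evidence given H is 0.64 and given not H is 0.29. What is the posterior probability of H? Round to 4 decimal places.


Using Bayes' theorem:
P(E) = 0.23 * 0.64 + 0.77 * 0.29
P(E) = 0.3705
P(H|E) = (0.23 * 0.64) / 0.3705 = 0.3973

0.3973


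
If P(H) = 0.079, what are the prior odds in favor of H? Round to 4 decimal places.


Prior odds = P(H) / (1 - P(H))
= 0.079 / 0.921
= 0.0858

0.0858


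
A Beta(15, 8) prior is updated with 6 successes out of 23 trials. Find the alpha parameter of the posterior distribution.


In the Beta-Binomial conjugate update:
alpha_post = alpha_prior + successes
= 15 + 6
= 21

21


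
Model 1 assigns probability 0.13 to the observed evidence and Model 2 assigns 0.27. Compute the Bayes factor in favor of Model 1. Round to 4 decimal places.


BF = P(data|M1) / P(data|M2)
= 0.13 / 0.27 = 0.4815

0.4815


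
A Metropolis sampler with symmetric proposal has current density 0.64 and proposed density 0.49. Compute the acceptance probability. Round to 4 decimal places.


For symmetric proposals, acceptance = min(1, pi(x*)/pi(x))
= min(1, 0.49/0.64)
= min(1, 0.7656) = 0.7656

0.7656


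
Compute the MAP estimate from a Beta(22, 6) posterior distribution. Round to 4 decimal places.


MAP = mode of Beta distribution
= (alpha - 1)/(alpha + beta - 2)
= (22-1)/(22+6-2)
= 21/26 = 0.8077

0.8077


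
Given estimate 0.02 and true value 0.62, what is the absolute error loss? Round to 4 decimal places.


Absolute error = |estimate - true|
= |-0.6| = 0.6

0.6


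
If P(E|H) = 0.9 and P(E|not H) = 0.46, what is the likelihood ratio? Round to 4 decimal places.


Likelihood ratio = P(E|H) / P(E|not H)
= 0.9 / 0.46
= 1.9565

1.9565


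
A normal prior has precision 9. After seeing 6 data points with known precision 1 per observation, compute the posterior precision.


In the conjugate normal model, precisions add:
tau_posterior = tau_prior + n * tau_data
= 9 + 6*1 = 15

15


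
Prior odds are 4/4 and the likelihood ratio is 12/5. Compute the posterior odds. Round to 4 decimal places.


Posterior odds = prior odds * likelihood ratio
= (4/4) * (12/5)
= 48 / 20
= 2.4

2.4


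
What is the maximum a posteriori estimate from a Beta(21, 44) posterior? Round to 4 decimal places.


The MAP estimate equals the mode of the distribution.
Mode of Beta(a,b) = (a-1)/(a+b-2)
= 20/63
= 0.3175

0.3175


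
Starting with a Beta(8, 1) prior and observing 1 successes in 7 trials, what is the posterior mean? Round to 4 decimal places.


Posterior parameters: alpha = 8 + 1 = 9
beta = 1 + 6 = 7
Posterior mean = alpha / (alpha + beta) = 9 / 16
= 0.5625

0.5625


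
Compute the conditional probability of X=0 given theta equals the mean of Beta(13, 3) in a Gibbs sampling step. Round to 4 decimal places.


Mean of Beta(13, 3) = 0.8125
P(X=0 | theta=0.8125) = 0.1875

0.1875


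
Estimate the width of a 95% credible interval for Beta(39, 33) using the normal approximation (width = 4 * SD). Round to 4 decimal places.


For Beta(a,b): Var = ab/((a+b)^2(a+b+1))
Var = 0.0034, SD = 0.0583
Approximate 95% CI width = 4 * 0.0583 = 0.2333

0.2333


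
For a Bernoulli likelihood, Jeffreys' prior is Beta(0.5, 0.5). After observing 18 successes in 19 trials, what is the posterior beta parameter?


Jeffreys' prior for Bernoulli is Beta(0.5, 0.5).
Posterior is Beta(0.5 + k, 0.5 + n - k).
Posterior beta = 0.5 + (n - k) = 0.5 + 1 = 1.5

1.5


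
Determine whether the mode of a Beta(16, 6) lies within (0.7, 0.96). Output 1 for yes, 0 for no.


First find the mode: (a-1)/(a+b-2) = 0.75
Is 0.75 in (0.7, 0.96)? 1

1


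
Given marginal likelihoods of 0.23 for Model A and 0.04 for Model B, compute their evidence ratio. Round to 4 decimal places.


Ratio = ML(A) / ML(B) = 0.23/0.04
= 5.75

5.75


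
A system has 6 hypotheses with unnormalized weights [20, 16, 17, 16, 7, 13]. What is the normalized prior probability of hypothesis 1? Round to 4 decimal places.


The normalized prior is the weight divided by the total.
Total weight = 89
P(H1) = 20 / 89 = 0.2247

0.2247


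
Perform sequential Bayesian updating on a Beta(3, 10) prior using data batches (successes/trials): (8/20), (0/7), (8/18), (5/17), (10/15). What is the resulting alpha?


Accumulate successes: 31
Posterior alpha = prior alpha + sum of successes
= 3 + 31 = 34

34


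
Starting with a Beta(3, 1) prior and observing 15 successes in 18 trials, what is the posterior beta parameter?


Posterior beta = prior beta + failures
Failures = 18 - 15 = 3
beta_post = 1 + 3 = 4

4


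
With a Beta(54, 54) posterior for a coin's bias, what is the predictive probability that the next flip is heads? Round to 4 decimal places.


The predictive probability equals the posterior mean.
P(next = heads) = alpha / (alpha + beta)
= 54 / 108 = 0.5

0.5


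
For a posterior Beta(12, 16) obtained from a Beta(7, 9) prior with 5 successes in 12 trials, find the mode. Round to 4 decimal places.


Mode = (alpha - 1) / (alpha + beta - 2)
= 11 / 26
= 0.4231

0.4231


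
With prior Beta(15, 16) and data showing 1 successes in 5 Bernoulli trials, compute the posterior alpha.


Conjugate update: alpha_posterior = alpha_prior + k
= 15 + 1 = 16

16


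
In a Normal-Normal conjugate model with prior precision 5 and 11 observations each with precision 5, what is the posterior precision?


Posterior precision = prior precision + n * observation precision
= 5 + 11 * 5
= 5 + 55 = 60

60


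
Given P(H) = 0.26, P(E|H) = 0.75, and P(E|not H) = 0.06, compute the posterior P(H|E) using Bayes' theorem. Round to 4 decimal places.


By Bayes' theorem: P(H|E) = P(E|H)*P(H) / P(E)
P(E) = P(E|H)*P(H) + P(E|not H)*P(not H)
P(E) = 0.75*0.26 + 0.06*0.74 = 0.2394
P(H|E) = 0.75*0.26 / 0.2394 = 0.8145

0.8145


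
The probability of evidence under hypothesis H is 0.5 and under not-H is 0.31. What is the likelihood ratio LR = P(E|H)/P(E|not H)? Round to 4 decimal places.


LR = 0.5 / 0.31
= 1.6129

1.6129


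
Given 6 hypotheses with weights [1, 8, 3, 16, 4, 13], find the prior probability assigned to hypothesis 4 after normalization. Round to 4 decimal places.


To normalize, divide each weight by the sum of all weights.
Sum = 45
Prior(H4) = 16/45 = 0.3556

0.3556


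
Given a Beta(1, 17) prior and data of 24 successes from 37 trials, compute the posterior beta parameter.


Number of failures = 37 - 24 = 13
Posterior beta = 17 + 13 = 30

30


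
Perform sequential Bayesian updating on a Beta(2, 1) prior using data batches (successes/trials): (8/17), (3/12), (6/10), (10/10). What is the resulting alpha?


Accumulate successes: 27
Posterior alpha = prior alpha + sum of successes
= 2 + 27 = 29

29


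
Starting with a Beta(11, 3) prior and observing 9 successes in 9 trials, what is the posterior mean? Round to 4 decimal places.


Posterior parameters: alpha = 11 + 9 = 20
beta = 3 + 0 = 3
Posterior mean = alpha / (alpha + beta) = 20 / 23
= 0.8696

0.8696


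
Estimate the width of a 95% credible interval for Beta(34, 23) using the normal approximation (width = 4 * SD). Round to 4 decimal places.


For Beta(a,b): Var = ab/((a+b)^2(a+b+1))
Var = 0.0041, SD = 0.0644
Approximate 95% CI width = 4 * 0.0644 = 0.2577

0.2577


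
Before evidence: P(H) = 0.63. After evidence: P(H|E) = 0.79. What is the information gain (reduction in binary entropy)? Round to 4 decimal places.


Prior entropy = 0.9507
Posterior entropy = 0.7415
Information gain = 0.9507 - 0.7415 = 0.2092

0.2092


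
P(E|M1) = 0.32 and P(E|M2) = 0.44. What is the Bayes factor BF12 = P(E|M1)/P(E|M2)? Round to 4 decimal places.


Bayes factor BF12 = P(E|M1) / P(E|M2)
= 0.32 / 0.44
= 0.7273

0.7273


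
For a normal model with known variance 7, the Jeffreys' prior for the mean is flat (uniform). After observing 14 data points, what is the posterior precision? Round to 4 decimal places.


Jeffreys' prior for normal mean (known variance) is flat.
Prior precision = 0.
Posterior precision = prior_prec + n/sigma^2 = 0 + 14/7
= 2.0

2.0


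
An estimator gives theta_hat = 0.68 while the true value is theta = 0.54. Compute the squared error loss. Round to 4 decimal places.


The squared error loss is (theta_hat - theta)^2
= (0.68 - 0.54)^2
= (0.14)^2 = 0.0196

0.0196


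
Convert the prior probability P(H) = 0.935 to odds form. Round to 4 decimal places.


P(not H) = 1 - 0.935 = 0.065
Odds = 0.935 / 0.065 = 14.3846

14.3846


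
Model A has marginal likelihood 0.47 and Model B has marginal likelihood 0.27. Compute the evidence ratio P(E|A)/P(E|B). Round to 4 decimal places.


Evidence ratio = P(E|A) / P(E|B)
= 0.47 / 0.27
= 1.7407

1.7407


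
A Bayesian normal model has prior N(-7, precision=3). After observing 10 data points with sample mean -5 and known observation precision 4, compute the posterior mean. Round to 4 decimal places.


Posterior mean = (prior_precision * prior_mean + n * data_precision * data_mean) / (prior_precision + n * data_precision)
Numerator = 3*-7 + 10*4*-5 = -221
Denominator = 3 + 10*4 = 43
Posterior mean = -5.1395

-5.1395


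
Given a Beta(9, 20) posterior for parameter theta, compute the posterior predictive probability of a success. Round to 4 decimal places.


For a Beta-Bernoulli model, the predictive probability is the mean:
P(success) = 9/(9+20) = 9/29 = 0.3103

0.3103


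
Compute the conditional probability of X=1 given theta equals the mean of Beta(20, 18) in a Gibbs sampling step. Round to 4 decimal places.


Mean of Beta(20, 18) = 0.5263
P(X=1 | theta=0.5263) = 0.5263

0.5263


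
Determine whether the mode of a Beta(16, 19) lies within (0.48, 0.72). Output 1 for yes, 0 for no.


First find the mode: (a-1)/(a+b-2) = 0.4545
Is 0.4545 in (0.48, 0.72)? 0

0


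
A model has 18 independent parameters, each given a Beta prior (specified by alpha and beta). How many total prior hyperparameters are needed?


Each Beta prior needs 2 hyperparameters (alpha and beta).
Total = 2 * 18 = 36

36


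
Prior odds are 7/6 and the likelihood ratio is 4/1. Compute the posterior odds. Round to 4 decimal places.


Posterior odds = prior odds * likelihood ratio
= (7/6) * (4/1)
= 28 / 6
= 4.6667

4.6667


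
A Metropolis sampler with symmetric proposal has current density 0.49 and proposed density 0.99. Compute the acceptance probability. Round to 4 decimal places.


For symmetric proposals, acceptance = min(1, pi(x*)/pi(x))
= min(1, 0.99/0.49)
= min(1, 2.0204) = 1.0

1.0


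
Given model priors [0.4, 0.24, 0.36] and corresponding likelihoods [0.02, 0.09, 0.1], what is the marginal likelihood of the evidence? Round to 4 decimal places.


P(E) = sum_i P(M_i) P(E|M_i)
= 0.008 + 0.0216 + 0.036
= 0.0656

0.0656


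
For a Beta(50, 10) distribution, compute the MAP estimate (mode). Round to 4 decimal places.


MAP = mode = (a-1)/(a+b-2)
= (50-1)/(50+10-2)
= 49/58 = 0.8448

0.8448


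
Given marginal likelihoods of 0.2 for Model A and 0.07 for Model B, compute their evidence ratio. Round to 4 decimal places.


Ratio = ML(A) / ML(B) = 0.2/0.07
= 2.8571

2.8571


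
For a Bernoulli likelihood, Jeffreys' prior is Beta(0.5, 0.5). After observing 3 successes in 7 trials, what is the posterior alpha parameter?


Jeffreys' prior for Bernoulli is Beta(0.5, 0.5).
Posterior is Beta(0.5 + k, 0.5 + n - k).
Posterior alpha = 0.5 + k = 0.5 + 3 = 3.5

3.5


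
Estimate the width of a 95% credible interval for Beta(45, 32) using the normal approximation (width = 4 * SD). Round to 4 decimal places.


For Beta(a,b): Var = ab/((a+b)^2(a+b+1))
Var = 0.0031, SD = 0.0558
Approximate 95% CI width = 4 * 0.0558 = 0.2232

0.2232


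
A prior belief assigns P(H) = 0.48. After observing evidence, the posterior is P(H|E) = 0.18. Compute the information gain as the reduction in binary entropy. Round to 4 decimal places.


H(prior) = -0.48*log2(0.48) - 0.52*log2(0.52)
= 0.9988
H(post) = -0.18*log2(0.18) - 0.82*log2(0.82)
= 0.6801
IG = 0.9988 - 0.6801 = 0.3188

0.3188


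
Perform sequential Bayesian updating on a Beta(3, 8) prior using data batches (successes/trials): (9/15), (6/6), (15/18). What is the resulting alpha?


Accumulate successes: 30
Posterior alpha = prior alpha + sum of successes
= 3 + 30 = 33

33


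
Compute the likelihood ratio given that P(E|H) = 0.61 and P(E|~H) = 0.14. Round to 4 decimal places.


LR = P(E|H) / P(E|~H)
= 0.61 / 0.14 = 4.3571

4.3571


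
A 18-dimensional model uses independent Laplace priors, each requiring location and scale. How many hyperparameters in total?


Per parameter: 2 (location and scale).
Total = 18 * 2 = 36

36


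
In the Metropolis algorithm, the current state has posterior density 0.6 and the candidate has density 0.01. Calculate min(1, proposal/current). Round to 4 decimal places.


Ratio = 0.01/0.6 = 0.0167
Acceptance probability = min(1, 0.0167)
= 0.0167

0.0167


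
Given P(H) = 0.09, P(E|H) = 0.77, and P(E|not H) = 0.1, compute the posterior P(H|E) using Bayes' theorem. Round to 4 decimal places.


By Bayes' theorem: P(H|E) = P(E|H)*P(H) / P(E)
P(E) = P(E|H)*P(H) + P(E|not H)*P(not H)
P(E) = 0.77*0.09 + 0.1*0.91 = 0.1603
P(H|E) = 0.77*0.09 / 0.1603 = 0.4323

0.4323


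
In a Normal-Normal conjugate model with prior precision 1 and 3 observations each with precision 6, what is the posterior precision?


Posterior precision = prior precision + n * observation precision
= 1 + 3 * 6
= 1 + 18 = 19

19


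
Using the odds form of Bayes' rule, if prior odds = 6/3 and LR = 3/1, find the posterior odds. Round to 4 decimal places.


Bayes' rule in odds form: posterior odds = prior odds * LR
= (6 * 3) / (3 * 1)
= 18/3 = 6.0

6.0


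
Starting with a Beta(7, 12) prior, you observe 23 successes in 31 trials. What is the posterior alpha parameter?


For a Beta-Binomial conjugate model:
Posterior alpha = prior alpha + number of successes
= 7 + 23 = 30

30


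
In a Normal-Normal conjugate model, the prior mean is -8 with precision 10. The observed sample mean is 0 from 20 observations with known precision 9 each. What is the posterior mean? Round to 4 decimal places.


Posterior precision = tau0 + n*tau = 10 + 20*9 = 190
Posterior mean = (tau0*mu0 + n*tau*xbar) / posterior_precision
= (10*-8 + 20*9*0) / 190
= -80 / 190 = -0.4211

-0.4211


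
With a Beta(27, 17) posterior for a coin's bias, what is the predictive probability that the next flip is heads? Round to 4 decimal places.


The predictive probability equals the posterior mean.
P(next = heads) = alpha / (alpha + beta)
= 27 / 44 = 0.6136

0.6136


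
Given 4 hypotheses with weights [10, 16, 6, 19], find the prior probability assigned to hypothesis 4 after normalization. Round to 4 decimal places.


To normalize, divide each weight by the sum of all weights.
Sum = 51
Prior(H4) = 19/51 = 0.3725

0.3725


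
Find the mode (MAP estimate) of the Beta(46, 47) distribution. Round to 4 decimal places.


For Beta(a,b) with a,b > 1:
Mode = (a-1)/(a+b-2) = (46-1)/(93-2)
= 45/91 = 0.4945

0.4945


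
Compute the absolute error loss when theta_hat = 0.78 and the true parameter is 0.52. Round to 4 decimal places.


L = |theta_hat - theta_true|
= |0.78 - 0.52| = 0.26

0.26


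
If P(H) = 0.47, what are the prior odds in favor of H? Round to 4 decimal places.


Prior odds = P(H) / (1 - P(H))
= 0.47 / 0.53
= 0.8868

0.8868


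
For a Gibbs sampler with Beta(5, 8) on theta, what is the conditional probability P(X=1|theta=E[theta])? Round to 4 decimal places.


E[theta] = 5/(5+8) = 0.3846
P(X=1|theta) = theta = 0.3846

0.3846


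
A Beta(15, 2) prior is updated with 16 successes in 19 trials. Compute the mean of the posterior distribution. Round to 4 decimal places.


After update: Beta(31, 5)
Mean = 31 / (31 + 5) = 31 / 36
= 0.8611

0.8611


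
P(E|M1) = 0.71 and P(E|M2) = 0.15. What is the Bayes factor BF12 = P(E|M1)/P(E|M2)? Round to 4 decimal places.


Bayes factor BF12 = P(E|M1) / P(E|M2)
= 0.71 / 0.15
= 4.7333

4.7333


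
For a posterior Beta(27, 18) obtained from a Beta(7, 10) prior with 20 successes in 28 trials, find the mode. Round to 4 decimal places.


Mode = (alpha - 1) / (alpha + beta - 2)
= 26 / 43
= 0.6047

0.6047


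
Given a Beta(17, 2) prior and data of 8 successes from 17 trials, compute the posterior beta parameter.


Number of failures = 17 - 8 = 9
Posterior beta = 2 + 9 = 11

11


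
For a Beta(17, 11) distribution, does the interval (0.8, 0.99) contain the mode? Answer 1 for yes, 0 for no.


Mode of Beta(a,b) = (a-1)/(a+b-2)
= (17-1)/(17+11-2) = 0.6154
Check: 0.8 <= 0.6154 <= 0.99?
Result: 0

0


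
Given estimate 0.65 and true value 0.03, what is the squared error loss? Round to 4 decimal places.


Squared error = (estimate - true)^2
Difference = 0.62
Loss = 0.62^2 = 0.3844

0.3844


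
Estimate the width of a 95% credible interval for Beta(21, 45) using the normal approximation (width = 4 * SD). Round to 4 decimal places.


For Beta(a,b): Var = ab/((a+b)^2(a+b+1))
Var = 0.0032, SD = 0.0569
Approximate 95% CI width = 4 * 0.0569 = 0.2276

0.2276


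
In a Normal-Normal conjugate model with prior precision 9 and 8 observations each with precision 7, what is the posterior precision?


Posterior precision = prior precision + n * observation precision
= 9 + 8 * 7
= 9 + 56 = 65

65


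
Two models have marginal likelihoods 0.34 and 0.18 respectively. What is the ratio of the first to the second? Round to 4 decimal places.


Evidence ratio = 0.34 / 0.18
= 1.8889

1.8889


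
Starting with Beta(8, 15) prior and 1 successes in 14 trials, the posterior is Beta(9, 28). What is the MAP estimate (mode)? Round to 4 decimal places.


The mode of Beta(a, b) when a > 1 and b > 1 is (a-1)/(a+b-2)
= (9 - 1) / (9 + 28 - 2)
= 8 / 35
= 0.2286

0.2286


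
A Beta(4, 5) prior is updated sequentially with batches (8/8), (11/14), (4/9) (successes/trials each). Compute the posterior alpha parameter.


Sequential conjugate updating is equivalent to a single batch update.
Total successes across all batches = 23
alpha_posterior = alpha_prior + total_successes = 4 + 23
= 27

27


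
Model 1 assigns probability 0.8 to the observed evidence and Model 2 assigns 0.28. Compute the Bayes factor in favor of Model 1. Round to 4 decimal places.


BF = P(data|M1) / P(data|M2)
= 0.8 / 0.28 = 2.8571

2.8571


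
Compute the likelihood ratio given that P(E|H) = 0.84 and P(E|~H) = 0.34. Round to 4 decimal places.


LR = P(E|H) / P(E|~H)
= 0.84 / 0.34 = 2.4706

2.4706


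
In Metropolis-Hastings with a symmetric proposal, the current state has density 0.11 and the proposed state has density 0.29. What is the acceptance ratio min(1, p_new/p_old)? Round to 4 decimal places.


Ratio = p_new / p_old = 0.29 / 0.11 = 2.6364
Acceptance = min(1, 2.6364) = 1.0

1.0


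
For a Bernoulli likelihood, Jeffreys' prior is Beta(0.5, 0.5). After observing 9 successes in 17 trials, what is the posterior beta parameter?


Jeffreys' prior for Bernoulli is Beta(0.5, 0.5).
Posterior is Beta(0.5 + k, 0.5 + n - k).
Posterior beta = 0.5 + (n - k) = 0.5 + 8 = 8.5

8.5


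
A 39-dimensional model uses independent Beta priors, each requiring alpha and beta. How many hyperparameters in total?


Per parameter: 2 (alpha and beta).
Total = 39 * 2 = 78

78


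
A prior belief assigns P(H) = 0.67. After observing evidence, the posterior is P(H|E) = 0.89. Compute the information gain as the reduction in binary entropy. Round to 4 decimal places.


H(prior) = -0.67*log2(0.67) - 0.33*log2(0.33)
= 0.9149
H(post) = -0.89*log2(0.89) - 0.11*log2(0.11)
= 0.4999
IG = 0.9149 - 0.4999 = 0.415

0.415


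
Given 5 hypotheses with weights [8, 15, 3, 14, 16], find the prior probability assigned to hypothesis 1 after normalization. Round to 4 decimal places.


To normalize, divide each weight by the sum of all weights.
Sum = 56
Prior(H1) = 8/56 = 0.1429

0.1429


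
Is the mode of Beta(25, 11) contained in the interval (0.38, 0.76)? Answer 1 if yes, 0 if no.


Mode = (a-1)/(a+b-2) = 24/34 = 0.7059
Interval: (0.38, 0.76)
Contains mode? 1

1


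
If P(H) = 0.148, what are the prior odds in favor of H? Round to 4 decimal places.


Prior odds = P(H) / (1 - P(H))
= 0.148 / 0.852
= 0.1737

0.1737


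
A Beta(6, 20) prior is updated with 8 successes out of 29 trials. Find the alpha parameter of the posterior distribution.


In the Beta-Binomial conjugate update:
alpha_post = alpha_prior + successes
= 6 + 8
= 14

14


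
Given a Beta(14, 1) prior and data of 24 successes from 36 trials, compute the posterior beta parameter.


Number of failures = 36 - 24 = 12
Posterior beta = 1 + 12 = 13

13


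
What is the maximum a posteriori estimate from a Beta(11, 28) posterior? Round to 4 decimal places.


The MAP estimate equals the mode of the distribution.
Mode of Beta(a,b) = (a-1)/(a+b-2)
= 10/37
= 0.2703

0.2703


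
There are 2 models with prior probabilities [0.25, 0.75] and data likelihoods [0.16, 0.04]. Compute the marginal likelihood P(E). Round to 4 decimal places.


P(E) = sum over models of P(M_i) * P(E|M_i)
= 0.25*0.16 + 0.75*0.04
= 0.07

0.07


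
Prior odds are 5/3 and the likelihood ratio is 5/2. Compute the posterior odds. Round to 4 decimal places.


Posterior odds = prior odds * likelihood ratio
= (5/3) * (5/2)
= 25 / 6
= 4.1667

4.1667


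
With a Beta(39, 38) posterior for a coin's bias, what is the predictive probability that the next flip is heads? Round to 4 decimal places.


The predictive probability equals the posterior mean.
P(next = heads) = alpha / (alpha + beta)
= 39 / 77 = 0.5065

0.5065


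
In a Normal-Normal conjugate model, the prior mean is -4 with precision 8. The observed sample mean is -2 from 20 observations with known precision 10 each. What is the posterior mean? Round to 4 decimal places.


Posterior precision = tau0 + n*tau = 8 + 20*10 = 208
Posterior mean = (tau0*mu0 + n*tau*xbar) / posterior_precision
= (8*-4 + 20*10*-2) / 208
= -432 / 208 = -2.0769

-2.0769


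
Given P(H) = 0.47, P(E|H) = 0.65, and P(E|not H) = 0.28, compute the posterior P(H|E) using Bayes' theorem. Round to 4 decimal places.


By Bayes' theorem: P(H|E) = P(E|H)*P(H) / P(E)
P(E) = P(E|H)*P(H) + P(E|not H)*P(not H)
P(E) = 0.65*0.47 + 0.28*0.53 = 0.4539
P(H|E) = 0.65*0.47 / 0.4539 = 0.6731

0.6731


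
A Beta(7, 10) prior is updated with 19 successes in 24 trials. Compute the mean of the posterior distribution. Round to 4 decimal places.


After update: Beta(26, 15)
Mean = 26 / (26 + 15) = 26 / 41
= 0.6341

0.6341


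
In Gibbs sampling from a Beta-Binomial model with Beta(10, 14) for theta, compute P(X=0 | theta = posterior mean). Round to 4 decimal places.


Posterior mean = alpha/(alpha+beta) = 10/24 = 0.4167
P(X=0|theta=mean) = 1 - theta = 0.5833

0.5833


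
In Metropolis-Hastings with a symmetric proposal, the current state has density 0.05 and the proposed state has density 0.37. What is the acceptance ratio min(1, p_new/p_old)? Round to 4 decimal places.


Ratio = p_new / p_old = 0.37 / 0.05 = 7.4
Acceptance = min(1, 7.4) = 1.0

1.0


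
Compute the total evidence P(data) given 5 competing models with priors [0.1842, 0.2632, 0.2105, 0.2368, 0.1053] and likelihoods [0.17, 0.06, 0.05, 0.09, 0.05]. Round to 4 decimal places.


Marginal likelihood = sum P(model_i) * P(data|model_i)
Model 1: 0.1842 * 0.17 = 0.0313
Model 2: 0.2632 * 0.06 = 0.0158
Model 3: 0.2105 * 0.05 = 0.0105
Model 4: 0.2368 * 0.09 = 0.0213
Model 5: 0.1053 * 0.05 = 0.0053
Total = 0.0842

0.0842


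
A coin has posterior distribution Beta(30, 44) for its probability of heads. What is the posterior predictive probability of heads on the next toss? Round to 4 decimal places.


Posterior predictive = E[theta] = alpha/(alpha+beta)
= 30/74
= 0.4054

0.4054


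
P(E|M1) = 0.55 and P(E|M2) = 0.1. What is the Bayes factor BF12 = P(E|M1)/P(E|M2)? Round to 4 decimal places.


Bayes factor BF12 = P(E|M1) / P(E|M2)
= 0.55 / 0.1
= 5.5

5.5


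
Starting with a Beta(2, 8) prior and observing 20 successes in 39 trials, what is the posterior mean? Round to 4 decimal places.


Posterior parameters: alpha = 2 + 20 = 22
beta = 8 + 19 = 27
Posterior mean = alpha / (alpha + beta) = 22 / 49
= 0.449

0.449


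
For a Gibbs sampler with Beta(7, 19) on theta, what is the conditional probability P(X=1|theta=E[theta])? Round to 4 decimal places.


E[theta] = 7/(7+19) = 0.2692
P(X=1|theta) = theta = 0.2692

0.2692


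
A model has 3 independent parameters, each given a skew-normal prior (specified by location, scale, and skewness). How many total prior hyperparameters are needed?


Each skew-normal prior needs 3 hyperparameters (location, scale, and skewness).
Total = 3 * 3 = 9

9


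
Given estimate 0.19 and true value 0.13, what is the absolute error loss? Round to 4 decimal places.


Absolute error = |estimate - true|
= |0.06| = 0.06

0.06


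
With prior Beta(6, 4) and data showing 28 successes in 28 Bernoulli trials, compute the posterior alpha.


Conjugate update: alpha_posterior = alpha_prior + k
= 6 + 28 = 34

34


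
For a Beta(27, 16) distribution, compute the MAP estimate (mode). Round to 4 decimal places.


MAP = mode = (a-1)/(a+b-2)
= (27-1)/(27+16-2)
= 26/41 = 0.6341

0.6341


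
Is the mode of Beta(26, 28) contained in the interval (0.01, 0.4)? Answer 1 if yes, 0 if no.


Mode = (a-1)/(a+b-2) = 25/52 = 0.4808
Interval: (0.01, 0.4)
Contains mode? 0

0


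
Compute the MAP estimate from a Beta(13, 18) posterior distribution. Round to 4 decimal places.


MAP = mode of Beta distribution
= (alpha - 1)/(alpha + beta - 2)
= (13-1)/(13+18-2)
= 12/29 = 0.4138

0.4138
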